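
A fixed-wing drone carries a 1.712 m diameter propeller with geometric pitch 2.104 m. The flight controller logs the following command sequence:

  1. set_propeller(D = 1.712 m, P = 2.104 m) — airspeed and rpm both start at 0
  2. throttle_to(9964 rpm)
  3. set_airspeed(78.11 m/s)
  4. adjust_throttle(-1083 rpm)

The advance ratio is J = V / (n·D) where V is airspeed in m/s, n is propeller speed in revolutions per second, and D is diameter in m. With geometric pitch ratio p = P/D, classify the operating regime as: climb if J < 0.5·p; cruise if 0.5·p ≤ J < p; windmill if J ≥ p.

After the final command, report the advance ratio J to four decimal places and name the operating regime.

set_propeller: D = 1.712 m, P = 2.104 m (p = P/D = 1.228972); state ← (V=0, rpm=0)
throttle_to(9964): rpm ← 9964
set_airspeed(78.11): V ← 78.11 m/s
adjust_throttle(-1083): rpm ← 9964 -1083 = 8881
final state: V = 78.11 m/s, rpm = 8881 → n = rpm/60 = 148.016667 rev/s
J = V / (n·D) = 78.11 / (148.016667 × 1.712) = 0.308242
regime bands: climb J<0.6145 | cruise [0.6145, 1.2290) | windmill J≥1.2290
J = 0.3082 → climb

J = 0.3082, regime = climb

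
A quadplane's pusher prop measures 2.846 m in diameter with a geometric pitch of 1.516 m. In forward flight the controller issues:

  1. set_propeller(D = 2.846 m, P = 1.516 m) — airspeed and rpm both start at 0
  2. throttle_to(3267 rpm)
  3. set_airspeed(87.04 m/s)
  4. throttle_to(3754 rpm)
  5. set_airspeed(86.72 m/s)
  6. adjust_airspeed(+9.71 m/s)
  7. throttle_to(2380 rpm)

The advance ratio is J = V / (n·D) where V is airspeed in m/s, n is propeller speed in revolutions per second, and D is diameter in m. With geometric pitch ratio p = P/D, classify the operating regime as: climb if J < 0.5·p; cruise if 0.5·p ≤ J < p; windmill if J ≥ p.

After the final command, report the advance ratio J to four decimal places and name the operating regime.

set_propeller: D = 2.846 m, P = 1.516 m (p = P/D = 0.532677); state ← (V=0, rpm=0)
throttle_to(3267): rpm ← 3267
set_airspeed(87.04): V ← 87.04 m/s
throttle_to(3754): rpm ← 3754
set_airspeed(86.72): V ← 86.72 m/s
adjust_airspeed(+9.71): V ← 86.72 +9.71 = 96.43 m/s
throttle_to(2380): rpm ← 2380
final state: V = 96.43 m/s, rpm = 2380 → n = rpm/60 = 39.666667 rev/s
J = V / (n·D) = 96.43 / (39.666667 × 2.846) = 0.854184
regime bands: climb J<0.2663 | cruise [0.2663, 0.5327) | windmill J≥0.5327
J = 0.8542 → windmill

J = 0.8542, regime = windmill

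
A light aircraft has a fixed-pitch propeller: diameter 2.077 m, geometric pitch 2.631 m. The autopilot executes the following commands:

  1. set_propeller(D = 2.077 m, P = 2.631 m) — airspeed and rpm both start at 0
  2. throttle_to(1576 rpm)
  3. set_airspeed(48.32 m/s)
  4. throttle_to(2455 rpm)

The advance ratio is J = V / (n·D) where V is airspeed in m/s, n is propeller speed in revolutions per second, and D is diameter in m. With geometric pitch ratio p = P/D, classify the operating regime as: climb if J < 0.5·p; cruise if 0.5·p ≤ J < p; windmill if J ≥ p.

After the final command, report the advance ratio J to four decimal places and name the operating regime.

set_propeller: D = 2.077 m, P = 2.631 m (p = P/D = 1.266731); state ← (V=0, rpm=0)
throttle_to(1576): rpm ← 1576
set_airspeed(48.32): V ← 48.32 m/s
throttle_to(2455): rpm ← 2455
final state: V = 48.32 m/s, rpm = 2455 → n = rpm/60 = 40.916667 rev/s
J = V / (n·D) = 48.32 / (40.916667 × 2.077) = 0.568578
regime bands: climb J<0.6334 | cruise [0.6334, 1.2667) | windmill J≥1.2667
J = 0.5686 → climb

J = 0.5686, regime = climb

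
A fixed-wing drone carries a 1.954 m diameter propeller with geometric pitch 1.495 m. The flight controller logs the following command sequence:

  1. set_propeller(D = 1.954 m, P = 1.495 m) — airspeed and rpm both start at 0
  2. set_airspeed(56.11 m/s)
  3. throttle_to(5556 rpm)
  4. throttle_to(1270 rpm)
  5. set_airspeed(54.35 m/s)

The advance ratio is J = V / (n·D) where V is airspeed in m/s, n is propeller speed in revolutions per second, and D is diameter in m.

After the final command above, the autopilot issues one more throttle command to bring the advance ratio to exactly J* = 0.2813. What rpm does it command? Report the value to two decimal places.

rpm = 5932.76

set_propeller: D = 1.954 m, P = 1.495 m (p = P/D = 0.765097); state ← (V=0, rpm=0)
set_airspeed(56.11): V ← 56.11 m/s
throttle_to(5556): rpm ← 5556
throttle_to(1270): rpm ← 1270
set_airspeed(54.35): V ← 54.35 m/s
final state: V = 54.35 m/s, rpm = 1270 → n = rpm/60 = 21.166667 rev/s
target J* = 0.2813; solve J* = V/(n·D) for n: n = V/(J*·D) = 54.35/(0.2813 × 1.954) = 98.879271 rev/s
rpm = 60·n = 5932.756274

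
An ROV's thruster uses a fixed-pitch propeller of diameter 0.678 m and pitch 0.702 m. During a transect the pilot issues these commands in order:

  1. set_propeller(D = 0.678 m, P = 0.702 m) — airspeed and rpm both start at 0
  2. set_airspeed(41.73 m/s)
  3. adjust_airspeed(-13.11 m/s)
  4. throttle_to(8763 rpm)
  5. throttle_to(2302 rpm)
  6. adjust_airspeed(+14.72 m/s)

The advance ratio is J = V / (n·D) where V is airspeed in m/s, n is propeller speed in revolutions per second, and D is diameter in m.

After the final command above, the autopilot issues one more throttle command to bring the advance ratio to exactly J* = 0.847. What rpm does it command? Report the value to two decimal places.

set_propeller: D = 0.678 m, P = 0.702 m (p = P/D = 1.035398); state ← (V=0, rpm=0)
set_airspeed(41.73): V ← 41.73 m/s
adjust_airspeed(-13.11): V ← 41.73 -13.11 = 28.62 m/s
throttle_to(8763): rpm ← 8763
throttle_to(2302): rpm ← 2302
adjust_airspeed(+14.72): V ← 28.62 +14.72 = 43.34 m/s
final state: V = 43.34 m/s, rpm = 2302 → n = rpm/60 = 38.366667 rev/s
target J* = 0.847; solve J* = V/(n·D) for n: n = V/(J*·D) = 43.34/(0.847 × 0.678) = 75.470252 rev/s
rpm = 60·n = 4528.215148

rpm = 4528.22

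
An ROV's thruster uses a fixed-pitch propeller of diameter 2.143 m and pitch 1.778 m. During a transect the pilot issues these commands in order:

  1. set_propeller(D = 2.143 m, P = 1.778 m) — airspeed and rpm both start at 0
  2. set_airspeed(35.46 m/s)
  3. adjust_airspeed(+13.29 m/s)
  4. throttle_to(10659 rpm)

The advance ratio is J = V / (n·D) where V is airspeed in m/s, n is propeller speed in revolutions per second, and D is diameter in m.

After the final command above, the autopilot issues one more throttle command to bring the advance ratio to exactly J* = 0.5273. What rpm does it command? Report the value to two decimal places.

rpm = 2588.49

set_propeller: D = 2.143 m, P = 1.778 m (p = P/D = 0.829678); state ← (V=0, rpm=0)
set_airspeed(35.46): V ← 35.46 m/s
adjust_airspeed(+13.29): V ← 35.46 +13.29 = 48.75 m/s
throttle_to(10659): rpm ← 10659
final state: V = 48.75 m/s, rpm = 10659 → n = rpm/60 = 177.650000 rev/s
target J* = 0.5273; solve J* = V/(n·D) for n: n = V/(J*·D) = 48.75/(0.5273 × 2.143) = 43.141444 rev/s
rpm = 60·n = 2588.486642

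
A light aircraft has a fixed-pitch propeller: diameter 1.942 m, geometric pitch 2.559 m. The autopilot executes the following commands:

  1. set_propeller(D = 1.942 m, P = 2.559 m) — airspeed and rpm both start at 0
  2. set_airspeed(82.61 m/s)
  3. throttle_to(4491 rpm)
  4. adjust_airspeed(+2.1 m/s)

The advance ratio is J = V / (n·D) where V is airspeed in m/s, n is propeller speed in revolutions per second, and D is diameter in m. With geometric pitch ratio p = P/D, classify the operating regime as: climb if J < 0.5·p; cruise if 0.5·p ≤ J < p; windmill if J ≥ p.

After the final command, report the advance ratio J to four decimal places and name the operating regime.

set_propeller: D = 1.942 m, P = 2.559 m (p = P/D = 1.317714); state ← (V=0, rpm=0)
set_airspeed(82.61): V ← 82.61 m/s
throttle_to(4491): rpm ← 4491
adjust_airspeed(+2.1): V ← 82.61 +2.1 = 84.71 m/s
final state: V = 84.71 m/s, rpm = 4491 → n = rpm/60 = 74.850000 rev/s
J = V / (n·D) = 84.71 / (74.850000 × 1.942) = 0.582765
regime bands: climb J<0.6589 | cruise [0.6589, 1.3177) | windmill J≥1.3177
J = 0.5828 → climb

J = 0.5828, regime = climb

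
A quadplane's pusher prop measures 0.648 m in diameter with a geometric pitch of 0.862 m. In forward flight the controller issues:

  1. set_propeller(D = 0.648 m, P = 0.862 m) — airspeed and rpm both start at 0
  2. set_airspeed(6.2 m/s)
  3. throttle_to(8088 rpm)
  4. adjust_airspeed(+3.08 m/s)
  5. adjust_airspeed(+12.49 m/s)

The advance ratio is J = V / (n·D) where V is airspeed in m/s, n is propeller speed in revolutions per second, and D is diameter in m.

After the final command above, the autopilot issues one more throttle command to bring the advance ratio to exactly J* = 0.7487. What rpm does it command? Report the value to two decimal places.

rpm = 2692.32

set_propeller: D = 0.648 m, P = 0.862 m (p = P/D = 1.330247); state ← (V=0, rpm=0)
set_airspeed(6.2): V ← 6.2 m/s
throttle_to(8088): rpm ← 8088
adjust_airspeed(+3.08): V ← 6.2 +3.08 = 9.28 m/s
adjust_airspeed(+12.49): V ← 9.28 +12.49 = 21.77 m/s
final state: V = 21.77 m/s, rpm = 8088 → n = rpm/60 = 134.800000 rev/s
target J* = 0.7487; solve J* = V/(n·D) for n: n = V/(J*·D) = 21.77/(0.7487 × 0.648) = 44.872017 rev/s
rpm = 60·n = 2692.321011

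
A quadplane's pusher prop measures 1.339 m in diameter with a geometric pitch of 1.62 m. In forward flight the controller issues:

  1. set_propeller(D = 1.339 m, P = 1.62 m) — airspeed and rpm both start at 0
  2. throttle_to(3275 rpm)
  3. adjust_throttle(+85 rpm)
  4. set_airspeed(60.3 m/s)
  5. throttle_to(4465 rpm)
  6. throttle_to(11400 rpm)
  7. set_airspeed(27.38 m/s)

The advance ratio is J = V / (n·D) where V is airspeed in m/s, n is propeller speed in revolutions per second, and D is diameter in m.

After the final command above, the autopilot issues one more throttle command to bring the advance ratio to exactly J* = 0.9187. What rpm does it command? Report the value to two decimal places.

set_propeller: D = 1.339 m, P = 1.62 m (p = P/D = 1.209858); state ← (V=0, rpm=0)
throttle_to(3275): rpm ← 3275
adjust_throttle(+85): rpm ← 3275 +85 = 3360
set_airspeed(60.3): V ← 60.3 m/s
throttle_to(4465): rpm ← 4465
throttle_to(11400): rpm ← 11400
set_airspeed(27.38): V ← 27.38 m/s
final state: V = 27.38 m/s, rpm = 11400 → n = rpm/60 = 190.000000 rev/s
target J* = 0.9187; solve J* = V/(n·D) for n: n = V/(J*·D) = 27.38/(0.9187 × 1.339) = 22.257642 rev/s
rpm = 60·n = 1335.458513

rpm = 1335.46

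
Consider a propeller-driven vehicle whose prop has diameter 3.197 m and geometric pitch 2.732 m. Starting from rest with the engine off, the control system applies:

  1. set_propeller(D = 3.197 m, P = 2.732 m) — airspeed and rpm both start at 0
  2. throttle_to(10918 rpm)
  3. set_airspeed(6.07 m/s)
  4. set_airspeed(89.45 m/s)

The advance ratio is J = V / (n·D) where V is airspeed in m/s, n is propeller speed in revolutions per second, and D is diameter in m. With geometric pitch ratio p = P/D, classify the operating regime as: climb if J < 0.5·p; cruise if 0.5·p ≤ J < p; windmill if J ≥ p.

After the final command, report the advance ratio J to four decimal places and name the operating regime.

J = 0.1538, regime = climb

set_propeller: D = 3.197 m, P = 2.732 m (p = P/D = 0.854551); state ← (V=0, rpm=0)
throttle_to(10918): rpm ← 10918
set_airspeed(6.07): V ← 6.07 m/s
set_airspeed(89.45): V ← 89.45 m/s
final state: V = 89.45 m/s, rpm = 10918 → n = rpm/60 = 181.966667 rev/s
J = V / (n·D) = 89.45 / (181.966667 × 3.197) = 0.153761
regime bands: climb J<0.4273 | cruise [0.4273, 0.8546) | windmill J≥0.8546
J = 0.1538 → climb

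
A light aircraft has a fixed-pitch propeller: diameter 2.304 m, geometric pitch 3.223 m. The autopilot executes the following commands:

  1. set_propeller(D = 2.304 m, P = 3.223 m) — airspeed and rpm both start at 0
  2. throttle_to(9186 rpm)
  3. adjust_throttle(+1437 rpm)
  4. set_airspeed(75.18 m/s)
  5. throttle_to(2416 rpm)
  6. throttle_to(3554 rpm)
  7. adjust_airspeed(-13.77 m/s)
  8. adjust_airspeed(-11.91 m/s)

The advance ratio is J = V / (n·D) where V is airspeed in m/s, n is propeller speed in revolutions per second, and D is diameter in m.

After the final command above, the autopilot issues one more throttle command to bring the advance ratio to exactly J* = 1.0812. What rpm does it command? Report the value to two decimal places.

set_propeller: D = 2.304 m, P = 3.223 m (p = P/D = 1.398872); state ← (V=0, rpm=0)
throttle_to(9186): rpm ← 9186
adjust_throttle(+1437): rpm ← 9186 +1437 = 10623
set_airspeed(75.18): V ← 75.18 m/s
throttle_to(2416): rpm ← 2416
throttle_to(3554): rpm ← 3554
adjust_airspeed(-13.77): V ← 75.18 -13.77 = 61.41 m/s
adjust_airspeed(-11.91): V ← 61.41 -11.91 = 49.5 m/s
final state: V = 49.5 m/s, rpm = 3554 → n = rpm/60 = 59.233333 rev/s
target J* = 1.0812; solve J* = V/(n·D) for n: n = V/(J*·D) = 49.5/(1.0812 × 2.304) = 19.870861 rev/s
rpm = 60·n = 1192.251665

rpm = 1192.25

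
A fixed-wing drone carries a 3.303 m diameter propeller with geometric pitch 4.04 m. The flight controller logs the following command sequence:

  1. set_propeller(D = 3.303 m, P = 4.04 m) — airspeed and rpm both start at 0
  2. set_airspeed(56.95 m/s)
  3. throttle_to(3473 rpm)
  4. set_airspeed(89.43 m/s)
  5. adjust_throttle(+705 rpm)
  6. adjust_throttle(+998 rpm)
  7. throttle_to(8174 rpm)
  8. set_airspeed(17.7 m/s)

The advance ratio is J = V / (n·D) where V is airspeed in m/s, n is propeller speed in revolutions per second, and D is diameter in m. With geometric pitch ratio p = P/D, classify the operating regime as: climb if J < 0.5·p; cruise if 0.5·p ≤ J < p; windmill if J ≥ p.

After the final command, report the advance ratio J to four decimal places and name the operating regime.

J = 0.0393, regime = climb

set_propeller: D = 3.303 m, P = 4.04 m (p = P/D = 1.223130); state ← (V=0, rpm=0)
set_airspeed(56.95): V ← 56.95 m/s
throttle_to(3473): rpm ← 3473
set_airspeed(89.43): V ← 89.43 m/s
adjust_throttle(+705): rpm ← 3473 +705 = 4178
adjust_throttle(+998): rpm ← 4178 +998 = 5176
throttle_to(8174): rpm ← 8174
set_airspeed(17.7): V ← 17.7 m/s
final state: V = 17.7 m/s, rpm = 8174 → n = rpm/60 = 136.233333 rev/s
J = V / (n·D) = 17.7 / (136.233333 × 3.303) = 0.039335
regime bands: climb J<0.6116 | cruise [0.6116, 1.2231) | windmill J≥1.2231
J = 0.0393 → climb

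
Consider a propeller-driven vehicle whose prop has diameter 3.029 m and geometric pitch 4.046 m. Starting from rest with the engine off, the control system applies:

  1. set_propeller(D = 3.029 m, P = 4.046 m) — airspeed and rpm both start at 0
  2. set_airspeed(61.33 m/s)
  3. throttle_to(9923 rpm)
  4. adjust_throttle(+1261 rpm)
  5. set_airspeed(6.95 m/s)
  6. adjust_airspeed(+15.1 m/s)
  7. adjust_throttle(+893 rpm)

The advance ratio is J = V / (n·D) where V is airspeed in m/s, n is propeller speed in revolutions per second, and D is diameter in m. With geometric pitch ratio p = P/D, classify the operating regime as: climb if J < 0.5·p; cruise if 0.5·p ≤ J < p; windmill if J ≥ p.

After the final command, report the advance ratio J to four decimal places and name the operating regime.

set_propeller: D = 3.029 m, P = 4.046 m (p = P/D = 1.335754); state ← (V=0, rpm=0)
set_airspeed(61.33): V ← 61.33 m/s
throttle_to(9923): rpm ← 9923
adjust_throttle(+1261): rpm ← 9923 +1261 = 11184
set_airspeed(6.95): V ← 6.95 m/s
adjust_airspeed(+15.1): V ← 6.95 +15.1 = 22.05 m/s
adjust_throttle(+893): rpm ← 11184 +893 = 12077
final state: V = 22.05 m/s, rpm = 12077 → n = rpm/60 = 201.283333 rev/s
J = V / (n·D) = 22.05 / (201.283333 × 3.029) = 0.036166
regime bands: climb J<0.6679 | cruise [0.6679, 1.3358) | windmill J≥1.3358
J = 0.0362 → climb

J = 0.0362, regime = climb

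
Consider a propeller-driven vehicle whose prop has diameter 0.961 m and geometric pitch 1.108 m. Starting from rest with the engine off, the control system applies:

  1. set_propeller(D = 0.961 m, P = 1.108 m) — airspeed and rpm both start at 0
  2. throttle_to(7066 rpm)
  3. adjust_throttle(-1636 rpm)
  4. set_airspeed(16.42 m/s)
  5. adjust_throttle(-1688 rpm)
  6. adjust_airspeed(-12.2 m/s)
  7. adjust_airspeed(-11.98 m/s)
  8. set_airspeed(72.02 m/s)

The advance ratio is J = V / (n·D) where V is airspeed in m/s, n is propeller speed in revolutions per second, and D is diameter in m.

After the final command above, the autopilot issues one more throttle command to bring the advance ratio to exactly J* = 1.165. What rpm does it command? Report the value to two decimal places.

rpm = 3859.71

set_propeller: D = 0.961 m, P = 1.108 m (p = P/D = 1.152966); state ← (V=0, rpm=0)
throttle_to(7066): rpm ← 7066
adjust_throttle(-1636): rpm ← 7066 -1636 = 5430
set_airspeed(16.42): V ← 16.42 m/s
adjust_throttle(-1688): rpm ← 5430 -1688 = 3742
adjust_airspeed(-12.2): V ← 16.42 -12.2 = 4.22 m/s
adjust_airspeed(-11.98): V ← 4.22 -11.98 = -7.76 m/s
set_airspeed(72.02): V ← 72.02 m/s
final state: V = 72.02 m/s, rpm = 3742 → n = rpm/60 = 62.366667 rev/s
target J* = 1.165; solve J* = V/(n·D) for n: n = V/(J*·D) = 72.02/(1.165 × 0.961) = 64.328556 rev/s
rpm = 60·n = 3859.713371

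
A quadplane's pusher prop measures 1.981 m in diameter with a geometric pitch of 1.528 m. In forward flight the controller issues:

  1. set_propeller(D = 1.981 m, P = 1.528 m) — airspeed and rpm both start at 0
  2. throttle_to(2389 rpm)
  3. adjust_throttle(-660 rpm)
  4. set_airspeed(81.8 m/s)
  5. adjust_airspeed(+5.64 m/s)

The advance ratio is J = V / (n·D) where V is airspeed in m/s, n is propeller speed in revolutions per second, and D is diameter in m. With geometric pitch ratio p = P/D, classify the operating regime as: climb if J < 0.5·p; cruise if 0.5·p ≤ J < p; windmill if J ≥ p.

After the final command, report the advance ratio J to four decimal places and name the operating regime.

set_propeller: D = 1.981 m, P = 1.528 m (p = P/D = 0.771328); state ← (V=0, rpm=0)
throttle_to(2389): rpm ← 2389
adjust_throttle(-660): rpm ← 2389 -660 = 1729
set_airspeed(81.8): V ← 81.8 m/s
adjust_airspeed(+5.64): V ← 81.8 +5.64 = 87.44 m/s
final state: V = 87.44 m/s, rpm = 1729 → n = rpm/60 = 28.816667 rev/s
J = V / (n·D) = 87.44 / (28.816667 × 1.981) = 1.531729
regime bands: climb J<0.3857 | cruise [0.3857, 0.7713) | windmill J≥0.7713
J = 1.5317 → windmill

J = 1.5317, regime = windmill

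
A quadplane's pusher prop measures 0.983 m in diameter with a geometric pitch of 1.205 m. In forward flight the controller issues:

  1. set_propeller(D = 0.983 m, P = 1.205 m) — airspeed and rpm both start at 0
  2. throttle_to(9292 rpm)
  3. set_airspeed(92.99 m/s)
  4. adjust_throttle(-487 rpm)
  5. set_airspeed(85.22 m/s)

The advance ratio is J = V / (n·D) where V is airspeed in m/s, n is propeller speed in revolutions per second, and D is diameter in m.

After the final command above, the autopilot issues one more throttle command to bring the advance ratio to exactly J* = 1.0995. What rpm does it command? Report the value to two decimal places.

rpm = 4730.90

set_propeller: D = 0.983 m, P = 1.205 m (p = P/D = 1.225839); state ← (V=0, rpm=0)
throttle_to(9292): rpm ← 9292
set_airspeed(92.99): V ← 92.99 m/s
adjust_throttle(-487): rpm ← 9292 -487 = 8805
set_airspeed(85.22): V ← 85.22 m/s
final state: V = 85.22 m/s, rpm = 8805 → n = rpm/60 = 146.750000 rev/s
target J* = 1.0995; solve J* = V/(n·D) for n: n = V/(J*·D) = 85.22/(1.0995 × 0.983) = 78.848381 rev/s
rpm = 60·n = 4730.902838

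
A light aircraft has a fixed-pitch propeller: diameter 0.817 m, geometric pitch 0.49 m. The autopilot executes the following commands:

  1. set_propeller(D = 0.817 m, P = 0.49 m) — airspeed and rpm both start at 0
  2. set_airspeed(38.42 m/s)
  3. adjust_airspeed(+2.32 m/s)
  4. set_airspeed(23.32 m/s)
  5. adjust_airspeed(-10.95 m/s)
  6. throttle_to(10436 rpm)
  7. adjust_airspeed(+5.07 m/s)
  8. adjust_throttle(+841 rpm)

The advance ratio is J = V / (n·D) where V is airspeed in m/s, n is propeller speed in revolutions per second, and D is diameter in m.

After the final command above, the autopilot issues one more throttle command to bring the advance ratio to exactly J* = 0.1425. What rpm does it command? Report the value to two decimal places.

set_propeller: D = 0.817 m, P = 0.49 m (p = P/D = 0.599755); state ← (V=0, rpm=0)
set_airspeed(38.42): V ← 38.42 m/s
adjust_airspeed(+2.32): V ← 38.42 +2.32 = 40.74 m/s
set_airspeed(23.32): V ← 23.32 m/s
adjust_airspeed(-10.95): V ← 23.32 -10.95 = 12.37 m/s
throttle_to(10436): rpm ← 10436
adjust_airspeed(+5.07): V ← 12.37 +5.07 = 17.44 m/s
adjust_throttle(+841): rpm ← 10436 +841 = 11277
final state: V = 17.44 m/s, rpm = 11277 → n = rpm/60 = 187.950000 rev/s
target J* = 0.1425; solve J* = V/(n·D) for n: n = V/(J*·D) = 17.44/(0.1425 × 0.817) = 149.799223 rev/s
rpm = 60·n = 8987.953360

rpm = 8987.95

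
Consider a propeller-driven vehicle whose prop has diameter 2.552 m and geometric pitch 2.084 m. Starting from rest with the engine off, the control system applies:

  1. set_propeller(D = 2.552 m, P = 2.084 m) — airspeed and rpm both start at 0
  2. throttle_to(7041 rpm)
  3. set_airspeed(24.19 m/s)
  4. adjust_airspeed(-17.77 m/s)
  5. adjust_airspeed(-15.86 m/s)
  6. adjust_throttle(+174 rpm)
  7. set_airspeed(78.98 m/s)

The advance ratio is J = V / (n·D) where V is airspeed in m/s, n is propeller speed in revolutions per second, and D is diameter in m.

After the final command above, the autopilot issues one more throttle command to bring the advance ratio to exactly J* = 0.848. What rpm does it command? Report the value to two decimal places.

set_propeller: D = 2.552 m, P = 2.084 m (p = P/D = 0.816614); state ← (V=0, rpm=0)
throttle_to(7041): rpm ← 7041
set_airspeed(24.19): V ← 24.19 m/s
adjust_airspeed(-17.77): V ← 24.19 -17.77 = 6.42 m/s
adjust_airspeed(-15.86): V ← 6.42 -15.86 = -9.44 m/s
adjust_throttle(+174): rpm ← 7041 +174 = 7215
set_airspeed(78.98): V ← 78.98 m/s
final state: V = 78.98 m/s, rpm = 7215 → n = rpm/60 = 120.250000 rev/s
target J* = 0.848; solve J* = V/(n·D) for n: n = V/(J*·D) = 78.98/(0.848 × 2.552) = 36.495608 rev/s
rpm = 60·n = 2189.736500

rpm = 2189.74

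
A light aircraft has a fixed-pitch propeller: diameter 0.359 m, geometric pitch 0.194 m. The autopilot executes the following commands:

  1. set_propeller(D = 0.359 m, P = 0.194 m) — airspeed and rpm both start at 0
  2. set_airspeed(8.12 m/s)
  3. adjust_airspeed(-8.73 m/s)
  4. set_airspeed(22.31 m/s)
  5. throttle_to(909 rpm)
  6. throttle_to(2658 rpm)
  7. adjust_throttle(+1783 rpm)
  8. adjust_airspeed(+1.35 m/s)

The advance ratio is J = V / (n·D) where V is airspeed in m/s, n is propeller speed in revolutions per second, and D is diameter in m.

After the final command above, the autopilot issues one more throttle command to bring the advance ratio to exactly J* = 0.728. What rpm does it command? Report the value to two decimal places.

rpm = 5431.75

set_propeller: D = 0.359 m, P = 0.194 m (p = P/D = 0.540390); state ← (V=0, rpm=0)
set_airspeed(8.12): V ← 8.12 m/s
adjust_airspeed(-8.73): V ← 8.12 -8.73 = -0.61 m/s
set_airspeed(22.31): V ← 22.31 m/s
throttle_to(909): rpm ← 909
throttle_to(2658): rpm ← 2658
adjust_throttle(+1783): rpm ← 2658 +1783 = 4441
adjust_airspeed(+1.35): V ← 22.31 +1.35 = 23.66 m/s
final state: V = 23.66 m/s, rpm = 4441 → n = rpm/60 = 74.016667 rev/s
target J* = 0.728; solve J* = V/(n·D) for n: n = V/(J*·D) = 23.66/(0.728 × 0.359) = 90.529248 rev/s
rpm = 60·n = 5431.754875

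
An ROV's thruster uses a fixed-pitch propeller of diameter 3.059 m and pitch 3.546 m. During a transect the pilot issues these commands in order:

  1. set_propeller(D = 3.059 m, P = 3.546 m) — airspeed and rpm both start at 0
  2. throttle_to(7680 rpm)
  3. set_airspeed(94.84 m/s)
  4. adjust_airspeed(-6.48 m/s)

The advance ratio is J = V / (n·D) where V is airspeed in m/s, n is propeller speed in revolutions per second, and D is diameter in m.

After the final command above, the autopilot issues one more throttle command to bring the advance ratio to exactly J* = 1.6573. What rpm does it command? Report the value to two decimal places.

rpm = 1045.75

set_propeller: D = 3.059 m, P = 3.546 m (p = P/D = 1.159202); state ← (V=0, rpm=0)
throttle_to(7680): rpm ← 7680
set_airspeed(94.84): V ← 94.84 m/s
adjust_airspeed(-6.48): V ← 94.84 -6.48 = 88.36 m/s
final state: V = 88.36 m/s, rpm = 7680 → n = rpm/60 = 128.000000 rev/s
target J* = 1.6573; solve J* = V/(n·D) for n: n = V/(J*·D) = 88.36/(1.6573 × 3.059) = 17.429106 rev/s
rpm = 60·n = 1045.746333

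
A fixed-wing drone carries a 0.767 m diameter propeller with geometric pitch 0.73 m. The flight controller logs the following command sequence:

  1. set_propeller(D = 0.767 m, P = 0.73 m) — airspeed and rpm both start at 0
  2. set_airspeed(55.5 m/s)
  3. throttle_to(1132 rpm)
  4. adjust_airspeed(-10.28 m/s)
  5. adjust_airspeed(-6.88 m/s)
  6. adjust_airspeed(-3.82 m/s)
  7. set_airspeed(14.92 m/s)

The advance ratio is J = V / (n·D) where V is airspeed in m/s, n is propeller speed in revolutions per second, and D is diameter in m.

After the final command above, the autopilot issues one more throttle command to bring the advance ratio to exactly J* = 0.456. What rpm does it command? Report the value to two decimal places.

set_propeller: D = 0.767 m, P = 0.73 m (p = P/D = 0.951760); state ← (V=0, rpm=0)
set_airspeed(55.5): V ← 55.5 m/s
throttle_to(1132): rpm ← 1132
adjust_airspeed(-10.28): V ← 55.5 -10.28 = 45.22 m/s
adjust_airspeed(-6.88): V ← 45.22 -6.88 = 38.34 m/s
adjust_airspeed(-3.82): V ← 38.34 -3.82 = 34.52 m/s
set_airspeed(14.92): V ← 14.92 m/s
final state: V = 14.92 m/s, rpm = 1132 → n = rpm/60 = 18.866667 rev/s
target J* = 0.456; solve J* = V/(n·D) for n: n = V/(J*·D) = 14.92/(0.456 × 0.767) = 42.658798 rev/s
rpm = 60·n = 2559.527894

rpm = 2559.53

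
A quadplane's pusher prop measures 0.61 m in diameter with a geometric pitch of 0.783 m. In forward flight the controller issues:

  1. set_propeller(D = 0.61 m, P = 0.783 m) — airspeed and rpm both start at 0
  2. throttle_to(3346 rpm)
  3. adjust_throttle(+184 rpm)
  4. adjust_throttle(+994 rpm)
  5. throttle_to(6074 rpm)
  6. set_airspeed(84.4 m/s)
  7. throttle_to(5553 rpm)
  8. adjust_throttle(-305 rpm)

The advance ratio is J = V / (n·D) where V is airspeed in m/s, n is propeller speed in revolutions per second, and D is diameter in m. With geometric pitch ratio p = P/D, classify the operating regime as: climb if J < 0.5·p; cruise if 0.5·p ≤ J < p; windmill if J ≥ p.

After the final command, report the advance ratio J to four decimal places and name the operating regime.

J = 1.5819, regime = windmill

set_propeller: D = 0.61 m, P = 0.783 m (p = P/D = 1.283607); state ← (V=0, rpm=0)
throttle_to(3346): rpm ← 3346
adjust_throttle(+184): rpm ← 3346 +184 = 3530
adjust_throttle(+994): rpm ← 3530 +994 = 4524
throttle_to(6074): rpm ← 6074
set_airspeed(84.4): V ← 84.4 m/s
throttle_to(5553): rpm ← 5553
adjust_throttle(-305): rpm ← 5553 -305 = 5248
final state: V = 84.4 m/s, rpm = 5248 → n = rpm/60 = 87.466667 rev/s
J = V / (n·D) = 84.4 / (87.466667 × 0.61) = 1.581867
regime bands: climb J<0.6418 | cruise [0.6418, 1.2836) | windmill J≥1.2836
J = 1.5819 → windmill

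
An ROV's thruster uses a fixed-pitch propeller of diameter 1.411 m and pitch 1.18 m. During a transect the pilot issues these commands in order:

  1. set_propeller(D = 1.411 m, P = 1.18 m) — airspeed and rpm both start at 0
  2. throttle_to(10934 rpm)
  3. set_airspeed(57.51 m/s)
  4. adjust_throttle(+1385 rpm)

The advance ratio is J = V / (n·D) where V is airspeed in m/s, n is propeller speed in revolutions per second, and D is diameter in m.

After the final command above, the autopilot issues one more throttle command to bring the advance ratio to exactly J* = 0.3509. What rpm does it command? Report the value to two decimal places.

set_propeller: D = 1.411 m, P = 1.18 m (p = P/D = 0.836286); state ← (V=0, rpm=0)
throttle_to(10934): rpm ← 10934
set_airspeed(57.51): V ← 57.51 m/s
adjust_throttle(+1385): rpm ← 10934 +1385 = 12319
final state: V = 57.51 m/s, rpm = 12319 → n = rpm/60 = 205.316667 rev/s
target J* = 0.3509; solve J* = V/(n·D) for n: n = V/(J*·D) = 57.51/(0.3509 × 1.411) = 116.153683 rev/s
rpm = 60·n = 6969.220991

rpm = 6969.22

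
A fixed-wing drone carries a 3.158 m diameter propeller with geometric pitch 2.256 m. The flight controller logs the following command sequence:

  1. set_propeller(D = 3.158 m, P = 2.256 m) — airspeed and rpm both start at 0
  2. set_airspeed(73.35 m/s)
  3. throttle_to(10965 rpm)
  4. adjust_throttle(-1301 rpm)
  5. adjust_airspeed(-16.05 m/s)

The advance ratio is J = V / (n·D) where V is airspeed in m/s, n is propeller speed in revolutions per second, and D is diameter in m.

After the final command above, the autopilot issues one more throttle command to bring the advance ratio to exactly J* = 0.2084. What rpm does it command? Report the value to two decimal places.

rpm = 5223.91

set_propeller: D = 3.158 m, P = 2.256 m (p = P/D = 0.714376); state ← (V=0, rpm=0)
set_airspeed(73.35): V ← 73.35 m/s
throttle_to(10965): rpm ← 10965
adjust_throttle(-1301): rpm ← 10965 -1301 = 9664
adjust_airspeed(-16.05): V ← 73.35 -16.05 = 57.3 m/s
final state: V = 57.3 m/s, rpm = 9664 → n = rpm/60 = 161.066667 rev/s
target J* = 0.2084; solve J* = V/(n·D) for n: n = V/(J*·D) = 57.3/(0.2084 × 3.158) = 87.065236 rev/s
rpm = 60·n = 5223.914161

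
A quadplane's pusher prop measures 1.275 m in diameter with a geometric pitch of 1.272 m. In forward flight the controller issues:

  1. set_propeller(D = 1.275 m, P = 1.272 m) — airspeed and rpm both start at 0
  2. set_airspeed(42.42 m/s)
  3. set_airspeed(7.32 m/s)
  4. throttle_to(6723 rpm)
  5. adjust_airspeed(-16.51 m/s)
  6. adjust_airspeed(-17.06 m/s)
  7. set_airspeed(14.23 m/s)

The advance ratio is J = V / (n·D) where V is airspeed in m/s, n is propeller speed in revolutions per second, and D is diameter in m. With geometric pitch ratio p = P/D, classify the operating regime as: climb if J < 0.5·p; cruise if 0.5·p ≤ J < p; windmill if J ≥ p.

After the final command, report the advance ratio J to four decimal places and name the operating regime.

J = 0.0996, regime = climb

set_propeller: D = 1.275 m, P = 1.272 m (p = P/D = 0.997647); state ← (V=0, rpm=0)
set_airspeed(42.42): V ← 42.42 m/s
set_airspeed(7.32): V ← 7.32 m/s
throttle_to(6723): rpm ← 6723
adjust_airspeed(-16.51): V ← 7.32 -16.51 = -9.19 m/s
adjust_airspeed(-17.06): V ← -9.19 -17.06 = -26.25 m/s
set_airspeed(14.23): V ← 14.23 m/s
final state: V = 14.23 m/s, rpm = 6723 → n = rpm/60 = 112.050000 rev/s
J = V / (n·D) = 14.23 / (112.050000 × 1.275) = 0.099605
regime bands: climb J<0.4988 | cruise [0.4988, 0.9976) | windmill J≥0.9976
J = 0.0996 → climb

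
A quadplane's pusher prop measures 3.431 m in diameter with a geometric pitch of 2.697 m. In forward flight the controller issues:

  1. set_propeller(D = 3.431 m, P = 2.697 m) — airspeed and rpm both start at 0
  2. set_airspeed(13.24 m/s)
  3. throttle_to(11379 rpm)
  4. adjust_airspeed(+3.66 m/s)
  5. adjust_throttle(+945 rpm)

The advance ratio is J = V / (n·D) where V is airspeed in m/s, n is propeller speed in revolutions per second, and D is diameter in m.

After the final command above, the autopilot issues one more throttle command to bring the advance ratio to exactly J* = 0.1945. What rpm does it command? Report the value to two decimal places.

rpm = 1519.49

set_propeller: D = 3.431 m, P = 2.697 m (p = P/D = 0.786068); state ← (V=0, rpm=0)
set_airspeed(13.24): V ← 13.24 m/s
throttle_to(11379): rpm ← 11379
adjust_airspeed(+3.66): V ← 13.24 +3.66 = 16.9 m/s
adjust_throttle(+945): rpm ← 11379 +945 = 12324
final state: V = 16.9 m/s, rpm = 12324 → n = rpm/60 = 205.400000 rev/s
target J* = 0.1945; solve J* = V/(n·D) for n: n = V/(J*·D) = 16.9/(0.1945 × 3.431) = 25.324821 rev/s
rpm = 60·n = 1519.489248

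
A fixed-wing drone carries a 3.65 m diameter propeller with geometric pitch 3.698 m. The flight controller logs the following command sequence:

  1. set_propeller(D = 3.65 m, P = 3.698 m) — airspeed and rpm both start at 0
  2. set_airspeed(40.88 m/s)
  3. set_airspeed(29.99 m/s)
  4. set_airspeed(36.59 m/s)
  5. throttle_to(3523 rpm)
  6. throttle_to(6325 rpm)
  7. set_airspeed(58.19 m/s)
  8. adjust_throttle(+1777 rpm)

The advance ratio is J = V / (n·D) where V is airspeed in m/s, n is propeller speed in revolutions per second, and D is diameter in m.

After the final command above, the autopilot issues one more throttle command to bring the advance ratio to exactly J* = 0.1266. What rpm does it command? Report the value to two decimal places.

rpm = 7555.67

set_propeller: D = 3.65 m, P = 3.698 m (p = P/D = 1.013151); state ← (V=0, rpm=0)
set_airspeed(40.88): V ← 40.88 m/s
set_airspeed(29.99): V ← 29.99 m/s
set_airspeed(36.59): V ← 36.59 m/s
throttle_to(3523): rpm ← 3523
throttle_to(6325): rpm ← 6325
set_airspeed(58.19): V ← 58.19 m/s
adjust_throttle(+1777): rpm ← 6325 +1777 = 8102
final state: V = 58.19 m/s, rpm = 8102 → n = rpm/60 = 135.033333 rev/s
target J* = 0.1266; solve J* = V/(n·D) for n: n = V/(J*·D) = 58.19/(0.1266 × 3.65) = 125.927850 rev/s
rpm = 60·n = 7555.670973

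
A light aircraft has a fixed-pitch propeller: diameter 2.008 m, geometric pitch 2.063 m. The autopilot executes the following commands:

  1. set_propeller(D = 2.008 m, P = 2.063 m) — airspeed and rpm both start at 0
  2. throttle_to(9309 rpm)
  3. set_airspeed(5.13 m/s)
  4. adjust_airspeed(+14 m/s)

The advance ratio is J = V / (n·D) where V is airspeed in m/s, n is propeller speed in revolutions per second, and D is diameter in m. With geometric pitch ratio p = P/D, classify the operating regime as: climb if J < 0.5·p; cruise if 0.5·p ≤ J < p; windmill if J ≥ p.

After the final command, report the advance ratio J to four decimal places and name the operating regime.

set_propeller: D = 2.008 m, P = 2.063 m (p = P/D = 1.027390); state ← (V=0, rpm=0)
throttle_to(9309): rpm ← 9309
set_airspeed(5.13): V ← 5.13 m/s
adjust_airspeed(+14): V ← 5.13 +14 = 19.13 m/s
final state: V = 19.13 m/s, rpm = 9309 → n = rpm/60 = 155.150000 rev/s
J = V / (n·D) = 19.13 / (155.150000 × 2.008) = 0.061404
regime bands: climb J<0.5137 | cruise [0.5137, 1.0274) | windmill J≥1.0274
J = 0.0614 → climb

J = 0.0614, regime = climb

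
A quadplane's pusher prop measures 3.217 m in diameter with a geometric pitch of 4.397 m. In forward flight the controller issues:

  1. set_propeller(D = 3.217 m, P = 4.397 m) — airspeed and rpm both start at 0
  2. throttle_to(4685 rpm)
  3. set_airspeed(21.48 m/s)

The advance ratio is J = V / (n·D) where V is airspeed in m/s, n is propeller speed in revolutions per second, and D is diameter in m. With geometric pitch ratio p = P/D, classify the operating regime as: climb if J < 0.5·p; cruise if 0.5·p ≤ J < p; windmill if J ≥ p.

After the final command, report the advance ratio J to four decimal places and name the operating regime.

J = 0.0855, regime = climb

set_propeller: D = 3.217 m, P = 4.397 m (p = P/D = 1.366801); state ← (V=0, rpm=0)
throttle_to(4685): rpm ← 4685
set_airspeed(21.48): V ← 21.48 m/s
final state: V = 21.48 m/s, rpm = 4685 → n = rpm/60 = 78.083333 rev/s
J = V / (n·D) = 21.48 / (78.083333 × 3.217) = 0.085512
regime bands: climb J<0.6834 | cruise [0.6834, 1.3668) | windmill J≥1.3668
J = 0.0855 → climb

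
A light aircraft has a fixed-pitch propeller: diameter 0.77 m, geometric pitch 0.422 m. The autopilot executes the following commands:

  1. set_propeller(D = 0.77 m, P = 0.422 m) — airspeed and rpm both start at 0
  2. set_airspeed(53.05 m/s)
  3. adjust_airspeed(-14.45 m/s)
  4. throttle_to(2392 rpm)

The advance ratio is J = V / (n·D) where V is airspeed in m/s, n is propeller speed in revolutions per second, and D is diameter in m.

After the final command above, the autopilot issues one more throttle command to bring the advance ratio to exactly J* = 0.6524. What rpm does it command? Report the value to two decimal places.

set_propeller: D = 0.77 m, P = 0.422 m (p = P/D = 0.548052); state ← (V=0, rpm=0)
set_airspeed(53.05): V ← 53.05 m/s
adjust_airspeed(-14.45): V ← 53.05 -14.45 = 38.6 m/s
throttle_to(2392): rpm ← 2392
final state: V = 38.6 m/s, rpm = 2392 → n = rpm/60 = 39.866667 rev/s
target J* = 0.6524; solve J* = V/(n·D) for n: n = V/(J*·D) = 38.6/(0.6524 × 0.77) = 76.839163 rev/s
rpm = 60·n = 4610.349797

rpm = 4610.35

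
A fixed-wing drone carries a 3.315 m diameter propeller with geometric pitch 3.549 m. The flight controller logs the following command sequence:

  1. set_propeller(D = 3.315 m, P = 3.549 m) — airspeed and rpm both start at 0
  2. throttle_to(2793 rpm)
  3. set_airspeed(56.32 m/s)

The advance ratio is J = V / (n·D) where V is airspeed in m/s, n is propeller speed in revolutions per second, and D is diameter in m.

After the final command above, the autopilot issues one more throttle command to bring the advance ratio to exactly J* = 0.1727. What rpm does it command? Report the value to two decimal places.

set_propeller: D = 3.315 m, P = 3.549 m (p = P/D = 1.070588); state ← (V=0, rpm=0)
throttle_to(2793): rpm ← 2793
set_airspeed(56.32): V ← 56.32 m/s
final state: V = 56.32 m/s, rpm = 2793 → n = rpm/60 = 46.550000 rev/s
target J* = 0.1727; solve J* = V/(n·D) for n: n = V/(J*·D) = 56.32/(0.1727 × 3.315) = 98.375460 rev/s
rpm = 60·n = 5902.527596

rpm = 5902.53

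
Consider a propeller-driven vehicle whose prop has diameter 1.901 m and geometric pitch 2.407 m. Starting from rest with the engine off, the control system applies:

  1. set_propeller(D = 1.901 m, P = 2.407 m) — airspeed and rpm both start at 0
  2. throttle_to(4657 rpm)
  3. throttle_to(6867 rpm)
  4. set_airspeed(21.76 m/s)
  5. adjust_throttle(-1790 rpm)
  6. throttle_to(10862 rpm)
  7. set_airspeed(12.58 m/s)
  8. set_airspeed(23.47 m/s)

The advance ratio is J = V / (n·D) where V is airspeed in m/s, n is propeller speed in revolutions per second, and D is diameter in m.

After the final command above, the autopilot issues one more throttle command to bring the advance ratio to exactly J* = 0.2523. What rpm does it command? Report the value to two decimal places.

set_propeller: D = 1.901 m, P = 2.407 m (p = P/D = 1.266176); state ← (V=0, rpm=0)
throttle_to(4657): rpm ← 4657
throttle_to(6867): rpm ← 6867
set_airspeed(21.76): V ← 21.76 m/s
adjust_throttle(-1790): rpm ← 6867 -1790 = 5077
throttle_to(10862): rpm ← 10862
set_airspeed(12.58): V ← 12.58 m/s
set_airspeed(23.47): V ← 23.47 m/s
final state: V = 23.47 m/s, rpm = 10862 → n = rpm/60 = 181.033333 rev/s
target J* = 0.2523; solve J* = V/(n·D) for n: n = V/(J*·D) = 23.47/(0.2523 × 1.901) = 48.934339 rev/s
rpm = 60·n = 2936.060312

rpm = 2936.06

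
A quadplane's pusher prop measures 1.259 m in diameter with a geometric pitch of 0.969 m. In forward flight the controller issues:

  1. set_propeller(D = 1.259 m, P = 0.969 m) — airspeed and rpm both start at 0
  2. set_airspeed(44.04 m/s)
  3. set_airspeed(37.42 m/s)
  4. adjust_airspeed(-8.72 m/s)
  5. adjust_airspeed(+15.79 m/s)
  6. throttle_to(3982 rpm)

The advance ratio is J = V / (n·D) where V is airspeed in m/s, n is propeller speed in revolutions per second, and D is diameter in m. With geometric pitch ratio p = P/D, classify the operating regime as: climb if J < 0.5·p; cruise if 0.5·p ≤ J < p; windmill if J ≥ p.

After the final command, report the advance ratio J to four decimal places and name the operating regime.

set_propeller: D = 1.259 m, P = 0.969 m (p = P/D = 0.769658); state ← (V=0, rpm=0)
set_airspeed(44.04): V ← 44.04 m/s
set_airspeed(37.42): V ← 37.42 m/s
adjust_airspeed(-8.72): V ← 37.42 -8.72 = 28.7 m/s
adjust_airspeed(+15.79): V ← 28.7 +15.79 = 44.49 m/s
throttle_to(3982): rpm ← 3982
final state: V = 44.49 m/s, rpm = 3982 → n = rpm/60 = 66.366667 rev/s
J = V / (n·D) = 44.49 / (66.366667 × 1.259) = 0.532460
regime bands: climb J<0.3848 | cruise [0.3848, 0.7697) | windmill J≥0.7697
J = 0.5325 → cruise

J = 0.5325, regime = cruise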